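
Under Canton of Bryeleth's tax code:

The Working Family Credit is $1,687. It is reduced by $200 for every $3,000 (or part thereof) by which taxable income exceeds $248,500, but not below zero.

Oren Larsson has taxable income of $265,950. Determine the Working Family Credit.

$487

Working Family Credit: income exceeds $248,500 by $17,450, which is 6 full-or-partial $3,000 increments; reduction = 6 × $200 = $1,200, leaving $487.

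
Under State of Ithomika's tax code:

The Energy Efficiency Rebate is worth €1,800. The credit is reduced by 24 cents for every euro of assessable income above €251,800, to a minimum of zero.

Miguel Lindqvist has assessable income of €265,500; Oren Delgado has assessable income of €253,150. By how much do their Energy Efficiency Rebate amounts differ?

Miguel (€265,500): Energy Efficiency Rebate: 24% of the €13,700 excess over €251,800 is €3,288 ≥ base, so the credit is €0.
Oren (€253,150): Energy Efficiency Rebate: 24% of the €1,350 excess over €251,800 is €324; credit = €1,800 − €324 = €1,476.
Difference: |€0 − €1,476| = €1,476.

€1,476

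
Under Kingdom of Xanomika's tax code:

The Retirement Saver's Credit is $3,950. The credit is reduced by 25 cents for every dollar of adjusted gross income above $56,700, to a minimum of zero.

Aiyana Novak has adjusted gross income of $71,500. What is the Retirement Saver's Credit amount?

$250

Retirement Saver's Credit: 25% of the $14,800 excess over $56,700 is $3,700; credit = $3,950 − $3,700 = $250.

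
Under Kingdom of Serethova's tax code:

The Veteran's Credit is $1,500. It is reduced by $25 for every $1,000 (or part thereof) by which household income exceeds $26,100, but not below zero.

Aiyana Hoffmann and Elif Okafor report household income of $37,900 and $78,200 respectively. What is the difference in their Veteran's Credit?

$1,025

Aiyana ($37,900): Veteran's Credit: income exceeds $26,100 by $11,800, which is 12 full-or-partial $1,000 increments; reduction = 12 × $25 = $300, leaving $1,200.
Elif ($78,200): Veteran's Credit: income exceeds $26,100 by $52,100, which is 53 full-or-partial $1,000 increments; reduction = 53 × $25 = $1,325, leaving $175.
Difference: |$1,200 − $175| = $1,025.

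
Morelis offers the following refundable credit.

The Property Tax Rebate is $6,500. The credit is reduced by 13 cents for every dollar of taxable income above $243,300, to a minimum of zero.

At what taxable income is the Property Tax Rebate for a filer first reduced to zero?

The credit falls by 13% of each dollar above $243,300, so it reaches zero when the excess is $6,500 / 13% = $50,000: income = $243,300 + $50,000 = $293,300.

$293,300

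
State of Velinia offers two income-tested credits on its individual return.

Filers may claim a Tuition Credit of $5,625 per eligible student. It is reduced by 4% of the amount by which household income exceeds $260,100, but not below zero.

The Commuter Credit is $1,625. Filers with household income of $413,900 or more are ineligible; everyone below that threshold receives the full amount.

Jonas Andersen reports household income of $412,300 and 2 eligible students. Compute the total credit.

Tuition Credit: base = 2 × $5,625 = $11,250. 4% of the $152,200 excess over $260,100 is $6,088; credit = $11,250 − $6,088 = $5,162.
Commuter Credit: $412,300 is below the $413,900 cutoff, so the full $1,625 applies.
Total: $5,162 + $1,625 = $6,787.

$6,787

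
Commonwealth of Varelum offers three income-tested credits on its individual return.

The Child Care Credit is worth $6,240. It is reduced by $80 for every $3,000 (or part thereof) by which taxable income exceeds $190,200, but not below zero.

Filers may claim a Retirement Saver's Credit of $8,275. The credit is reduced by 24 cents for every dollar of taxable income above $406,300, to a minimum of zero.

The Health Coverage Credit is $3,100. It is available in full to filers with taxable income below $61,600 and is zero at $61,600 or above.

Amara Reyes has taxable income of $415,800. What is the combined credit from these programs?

Child Care Credit: income exceeds $190,200 by $225,600, which is 76 full-or-partial $3,000 increments; reduction = 76 × $80 = $6,080, leaving $160.
Retirement Saver's Credit: 24% of the $9,500 excess over $406,300 is $2,280; credit = $8,275 − $2,280 = $5,995.
Health Coverage Credit: $415,800 meets or exceeds the $61,600 cutoff, so the credit is $0.
Total: $160 + $5,995 + $0 = $6,155.

$6,155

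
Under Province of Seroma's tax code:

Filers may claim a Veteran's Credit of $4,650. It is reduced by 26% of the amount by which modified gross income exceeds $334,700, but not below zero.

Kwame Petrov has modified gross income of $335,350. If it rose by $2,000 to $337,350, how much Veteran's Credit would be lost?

$520

At $335,350 — 26% of the $650 excess over $334,700 is $169; credit = $4,650 − $169 = $4,481.
At $337,350 — 26% of the $2,650 excess over $334,700 is $689; credit = $4,650 − $689 = $3,961.
Lost: $4,481 − $3,961 = $520.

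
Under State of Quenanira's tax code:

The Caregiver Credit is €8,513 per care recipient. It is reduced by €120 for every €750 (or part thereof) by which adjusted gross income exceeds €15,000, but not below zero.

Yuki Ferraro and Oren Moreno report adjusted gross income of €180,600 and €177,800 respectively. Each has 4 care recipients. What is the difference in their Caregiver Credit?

€360

Yuki (€180,600): Caregiver Credit: base = 4 × €8,513 = €34,052. income exceeds €15,000 by €165,600, which is 221 full-or-partial €750 increments; reduction = 221 × €120 = €26,520, leaving €7,532.
Oren (€177,800): Caregiver Credit: base = 4 × €8,513 = €34,052. income exceeds €15,000 by €162,800, which is 218 full-or-partial €750 increments; reduction = 218 × €120 = €26,160, leaving €7,892.
Difference: |€7,532 − €7,892| = €360.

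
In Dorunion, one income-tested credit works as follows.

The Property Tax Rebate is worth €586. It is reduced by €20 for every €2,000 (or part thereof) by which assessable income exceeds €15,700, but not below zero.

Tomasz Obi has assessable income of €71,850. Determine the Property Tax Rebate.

Property Tax Rebate: income exceeds €15,700 by €56,150, which is 29 full-or-partial €2,000 increments; reduction = 29 × €20 = €580, leaving €6.

€6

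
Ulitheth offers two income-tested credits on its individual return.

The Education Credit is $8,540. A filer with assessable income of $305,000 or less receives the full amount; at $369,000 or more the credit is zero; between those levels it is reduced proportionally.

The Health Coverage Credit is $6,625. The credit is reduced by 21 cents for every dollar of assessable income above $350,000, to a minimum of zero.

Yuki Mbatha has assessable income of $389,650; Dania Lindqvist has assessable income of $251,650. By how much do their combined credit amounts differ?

$15,165

Yuki ($389,650): Education Credit: $389,650 is at or above $369,000, so the credit is $0. Health Coverage Credit: 21% of the $39,650 excess over $350,000 is $8,326.50 ≥ base, so the credit is $0. total $0 + $0 = $0
Dania ($251,650): Education Credit: $251,650 is at or below the $305,000 threshold, so the full $8,540 applies. Health Coverage Credit: $251,650 is at or below the $350,000 threshold, so the full $6,625 applies. total $8,540 + $6,625 = $15,165
Difference: |$0 − $15,165| = $15,165.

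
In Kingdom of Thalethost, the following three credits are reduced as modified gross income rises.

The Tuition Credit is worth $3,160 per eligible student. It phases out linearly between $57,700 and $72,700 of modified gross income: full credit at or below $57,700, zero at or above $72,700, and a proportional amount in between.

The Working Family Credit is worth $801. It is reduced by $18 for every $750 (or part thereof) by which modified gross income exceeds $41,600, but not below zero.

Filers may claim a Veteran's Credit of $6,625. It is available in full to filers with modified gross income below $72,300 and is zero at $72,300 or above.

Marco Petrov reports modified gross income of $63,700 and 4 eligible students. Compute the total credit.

Tuition Credit: base = 4 × $3,160 = $12,640. $63,700 is $6,000 into a $15,000 phase-out range, leaving 9,000/15,000 of the credit: $12,640 × 9,000/15,000 = $7,584.
Working Family Credit: income exceeds $41,600 by $22,100, which is 30 full-or-partial $750 increments; reduction = 30 × $18 = $540, leaving $261.
Veteran's Credit: $63,700 is below the $72,300 cutoff, so the full $6,625 applies.
Total: $7,584 + $261 + $6,625 = $14,470.

$14,470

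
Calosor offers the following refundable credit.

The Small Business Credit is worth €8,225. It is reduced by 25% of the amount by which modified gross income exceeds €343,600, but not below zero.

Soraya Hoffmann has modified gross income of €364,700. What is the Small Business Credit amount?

€2,950

Small Business Credit: 25% of the €21,100 excess over €343,600 is €5,275; credit = €8,225 − €5,275 = €2,950.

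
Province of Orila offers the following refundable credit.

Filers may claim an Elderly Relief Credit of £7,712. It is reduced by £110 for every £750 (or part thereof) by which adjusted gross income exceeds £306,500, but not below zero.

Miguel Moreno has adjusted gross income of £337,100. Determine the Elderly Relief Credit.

Elderly Relief Credit: income exceeds £306,500 by £30,600, which is 41 full-or-partial £750 increments; reduction = 41 × £110 = £4,510, leaving £3,202.

£3,202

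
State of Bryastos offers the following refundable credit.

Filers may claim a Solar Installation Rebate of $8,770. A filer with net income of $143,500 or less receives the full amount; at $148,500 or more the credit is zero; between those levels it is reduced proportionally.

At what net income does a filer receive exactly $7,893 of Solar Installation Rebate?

$7,893 is 7,893/8,770 of the full $8,770, so 877/8,770 of the $5,000 range has been used: income = $143,500 + $5,000 × 877/8,770 = $144,000.

$144,000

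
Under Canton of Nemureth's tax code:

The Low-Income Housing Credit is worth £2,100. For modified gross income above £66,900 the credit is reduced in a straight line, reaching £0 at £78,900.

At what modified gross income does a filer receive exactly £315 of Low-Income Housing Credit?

£77,100

£315 is 315/2,100 of the full £2,100, so 1,785/2,100 of the £12,000 range has been used: income = £66,900 + £12,000 × 1,785/2,100 = £77,100.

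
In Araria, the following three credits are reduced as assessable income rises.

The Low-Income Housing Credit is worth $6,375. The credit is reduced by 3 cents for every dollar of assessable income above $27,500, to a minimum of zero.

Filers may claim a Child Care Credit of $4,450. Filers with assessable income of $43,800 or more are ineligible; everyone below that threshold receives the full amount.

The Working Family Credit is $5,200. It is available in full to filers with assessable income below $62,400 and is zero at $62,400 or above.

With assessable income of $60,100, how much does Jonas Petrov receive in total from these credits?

Low-Income Housing Credit: 3% of the $32,600 excess over $27,500 is $978; credit = $6,375 − $978 = $5,397.
Child Care Credit: $60,100 meets or exceeds the $43,800 cutoff, so the credit is $0.
Working Family Credit: $60,100 is below the $62,400 cutoff, so the full $5,200 applies.
Total: $5,397 + $0 + $5,200 = $10,597.

$10,597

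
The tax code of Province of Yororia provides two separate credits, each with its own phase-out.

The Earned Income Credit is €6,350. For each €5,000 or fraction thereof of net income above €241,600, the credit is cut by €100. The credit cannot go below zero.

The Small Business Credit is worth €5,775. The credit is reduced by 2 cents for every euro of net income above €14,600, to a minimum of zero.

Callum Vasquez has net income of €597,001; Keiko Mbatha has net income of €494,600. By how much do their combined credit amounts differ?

€1,250

Callum (€597,001): Earned Income Credit: income exceeds €241,600 by €355,401 → 72 increments × €100 = €7,200 ≥ base, so the credit is €0. Small Business Credit: 2% of the €582,401 excess over €14,600 is €11,648.02 ≥ base, so the credit is €0. total €0 + €0 = €0
Keiko (€494,600): Earned Income Credit: income exceeds €241,600 by €253,000, which is 51 full-or-partial €5,000 increments; reduction = 51 × €100 = €5,100, leaving €1,250. Small Business Credit: 2% of the €480,000 excess over €14,600 is €9,600 ≥ base, so the credit is €0. total €1,250 + €0 = €1,250
Difference: |€0 − €1,250| = €1,250.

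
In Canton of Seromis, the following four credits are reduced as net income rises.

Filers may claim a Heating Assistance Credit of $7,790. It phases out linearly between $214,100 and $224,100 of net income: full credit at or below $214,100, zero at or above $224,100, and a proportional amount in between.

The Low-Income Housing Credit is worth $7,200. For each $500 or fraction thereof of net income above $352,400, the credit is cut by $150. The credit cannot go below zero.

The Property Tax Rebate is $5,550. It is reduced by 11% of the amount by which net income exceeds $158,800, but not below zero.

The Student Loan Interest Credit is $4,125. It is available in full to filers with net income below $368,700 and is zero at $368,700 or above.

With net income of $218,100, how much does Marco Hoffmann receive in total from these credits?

$15,999

Heating Assistance Credit: $218,100 is $4,000 into a $10,000 phase-out range, leaving 6,000/10,000 of the credit: $7,790 × 6,000/10,000 = $4,674.
Low-Income Housing Credit: $218,100 is at or below the $352,400 threshold, so the full $7,200 applies.
Property Tax Rebate: 11% of the $59,300 excess over $158,800 is $6,523 ≥ base, so the credit is $0.
Student Loan Interest Credit: $218,100 is below the $368,700 cutoff, so the full $4,125 applies.
Total: $4,674 + $7,200 + $0 + $4,125 = $15,999.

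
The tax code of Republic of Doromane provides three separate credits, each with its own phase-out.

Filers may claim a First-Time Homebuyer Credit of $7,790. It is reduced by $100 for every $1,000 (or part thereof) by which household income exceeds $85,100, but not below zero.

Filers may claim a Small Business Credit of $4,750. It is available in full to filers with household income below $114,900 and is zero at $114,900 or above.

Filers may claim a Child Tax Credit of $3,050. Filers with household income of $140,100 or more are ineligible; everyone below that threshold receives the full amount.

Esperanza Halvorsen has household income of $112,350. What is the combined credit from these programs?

$12,790

First-Time Homebuyer Credit: income exceeds $85,100 by $27,250, which is 28 full-or-partial $1,000 increments; reduction = 28 × $100 = $2,800, leaving $4,990.
Small Business Credit: $112,350 is below the $114,900 cutoff, so the full $4,750 applies.
Child Tax Credit: $112,350 is below the $140,100 cutoff, so the full $3,050 applies.
Total: $4,990 + $4,750 + $3,050 = $12,790.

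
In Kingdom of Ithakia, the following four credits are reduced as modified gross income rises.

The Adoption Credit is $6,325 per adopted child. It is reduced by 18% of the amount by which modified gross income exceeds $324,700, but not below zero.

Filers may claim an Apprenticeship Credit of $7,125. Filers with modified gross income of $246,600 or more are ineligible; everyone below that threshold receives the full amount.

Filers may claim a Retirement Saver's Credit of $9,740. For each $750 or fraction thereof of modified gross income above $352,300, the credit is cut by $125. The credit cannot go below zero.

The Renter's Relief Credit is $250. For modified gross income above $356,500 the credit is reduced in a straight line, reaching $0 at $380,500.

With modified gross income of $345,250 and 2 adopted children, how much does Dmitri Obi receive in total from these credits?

Adoption Credit: base = 2 × $6,325 = $12,650. 18% of the $20,550 excess over $324,700 is $3,699; credit = $12,650 − $3,699 = $8,951.
Apprenticeship Credit: $345,250 meets or exceeds the $246,600 cutoff, so the credit is $0.
Retirement Saver's Credit: $345,250 is at or below the $352,300 threshold, so the full $9,740 applies.
Renter's Relief Credit: $345,250 is at or below the $356,500 threshold, so the full $250 applies.
Total: $8,951 + $0 + $9,740 + $250 = $18,941.

$18,941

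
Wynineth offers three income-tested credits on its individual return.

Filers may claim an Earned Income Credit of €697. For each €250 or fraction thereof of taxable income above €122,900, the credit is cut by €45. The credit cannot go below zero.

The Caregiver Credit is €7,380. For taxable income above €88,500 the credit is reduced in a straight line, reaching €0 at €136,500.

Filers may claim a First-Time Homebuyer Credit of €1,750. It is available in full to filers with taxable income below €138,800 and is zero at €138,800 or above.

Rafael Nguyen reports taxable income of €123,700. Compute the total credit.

Earned Income Credit: income exceeds €122,900 by €800, which is 4 full-or-partial €250 increments; reduction = 4 × €45 = €180, leaving €517.
Caregiver Credit: €123,700 is €35,200 into a €48,000 phase-out range, leaving 12,800/48,000 of the credit: €7,380 × 12,800/48,000 = €1,968.
First-Time Homebuyer Credit: €123,700 is below the €138,800 cutoff, so the full €1,750 applies.
Total: €517 + €1,968 + €1,750 = €4,235.

€4,235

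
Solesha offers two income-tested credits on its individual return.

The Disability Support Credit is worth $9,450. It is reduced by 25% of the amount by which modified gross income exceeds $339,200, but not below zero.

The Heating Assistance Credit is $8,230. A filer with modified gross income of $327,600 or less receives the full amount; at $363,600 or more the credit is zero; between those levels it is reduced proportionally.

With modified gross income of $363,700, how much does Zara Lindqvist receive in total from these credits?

$3,325

Disability Support Credit: 25% of the $24,500 excess over $339,200 is $6,125; credit = $9,450 − $6,125 = $3,325.
Heating Assistance Credit: $363,700 is at or above $363,600, so the credit is $0.
Total: $3,325 + $0 = $3,325.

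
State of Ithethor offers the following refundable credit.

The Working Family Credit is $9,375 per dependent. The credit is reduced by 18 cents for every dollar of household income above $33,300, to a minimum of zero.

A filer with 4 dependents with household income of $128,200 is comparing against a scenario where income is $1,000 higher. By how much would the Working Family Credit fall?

At $128,200 — base = 4 × $9,375 = $37,500. 18% of the $94,900 excess over $33,300 is $17,082; credit = $37,500 − $17,082 = $20,418.
At $129,200 — base = 4 × $9,375 = $37,500. 18% of the $95,900 excess over $33,300 is $17,262; credit = $37,500 − $17,262 = $20,238.
Lost: $20,418 − $20,238 = $180.

$180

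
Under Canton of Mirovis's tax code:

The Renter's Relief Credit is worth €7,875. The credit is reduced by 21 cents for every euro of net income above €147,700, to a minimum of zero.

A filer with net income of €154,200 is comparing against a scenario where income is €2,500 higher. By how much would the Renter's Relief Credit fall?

At €154,200 — 21% of the €6,500 excess over €147,700 is €1,365; credit = €7,875 − €1,365 = €6,510.
At €156,700 — 21% of the €9,000 excess over €147,700 is €1,890; credit = €7,875 − €1,890 = €5,985.
Lost: €6,510 − €5,985 = €525.

€525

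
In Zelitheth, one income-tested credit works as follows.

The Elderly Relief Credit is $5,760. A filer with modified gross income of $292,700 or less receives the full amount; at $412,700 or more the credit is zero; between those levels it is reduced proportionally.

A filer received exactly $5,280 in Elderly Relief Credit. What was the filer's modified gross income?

$5,280 is 5,280/5,760 of the full $5,760, so 480/5,760 of the $120,000 range has been used: income = $292,700 + $120,000 × 480/5,760 = $302,700.

$302,700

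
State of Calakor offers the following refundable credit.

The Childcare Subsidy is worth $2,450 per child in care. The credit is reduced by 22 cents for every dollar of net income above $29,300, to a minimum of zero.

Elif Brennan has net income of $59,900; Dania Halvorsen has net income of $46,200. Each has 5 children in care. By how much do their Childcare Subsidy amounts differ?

Elif ($59,900): Childcare Subsidy: base = 5 × $2,450 = $12,250. 22% of the $30,600 excess over $29,300 is $6,732; credit = $12,250 − $6,732 = $5,518.
Dania ($46,200): Childcare Subsidy: base = 5 × $2,450 = $12,250. 22% of the $16,900 excess over $29,300 is $3,718; credit = $12,250 − $3,718 = $8,532.
Difference: |$5,518 − $8,532| = $3,014.

$3,014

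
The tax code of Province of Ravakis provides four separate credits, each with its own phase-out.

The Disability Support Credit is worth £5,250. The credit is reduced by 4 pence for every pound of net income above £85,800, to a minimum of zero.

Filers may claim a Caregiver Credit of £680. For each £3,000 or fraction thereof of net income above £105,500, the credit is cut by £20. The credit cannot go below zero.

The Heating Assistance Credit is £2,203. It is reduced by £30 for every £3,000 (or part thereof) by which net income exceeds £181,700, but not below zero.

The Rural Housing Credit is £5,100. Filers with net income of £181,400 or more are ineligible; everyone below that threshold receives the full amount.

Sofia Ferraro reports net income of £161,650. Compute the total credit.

Disability Support Credit: 4% of the £75,850 excess over £85,800 is £3,034; credit = £5,250 − £3,034 = £2,216.
Caregiver Credit: income exceeds £105,500 by £56,150, which is 19 full-or-partial £3,000 increments; reduction = 19 × £20 = £380, leaving £300.
Heating Assistance Credit: £161,650 is at or below the £181,700 threshold, so the full £2,203 applies.
Rural Housing Credit: £161,650 is below the £181,400 cutoff, so the full £5,100 applies.
Total: £2,216 + £300 + £2,203 + £5,100 = £9,819.

£9,819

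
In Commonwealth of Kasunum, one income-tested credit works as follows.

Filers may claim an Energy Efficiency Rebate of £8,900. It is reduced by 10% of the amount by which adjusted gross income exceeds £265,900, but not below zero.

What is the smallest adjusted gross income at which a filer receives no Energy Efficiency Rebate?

£354,900

The credit falls by 10% of each pound above £265,900, so it reaches zero when the excess is £8,900 / 10% = £89,000: income = £265,900 + £89,000 = £354,900.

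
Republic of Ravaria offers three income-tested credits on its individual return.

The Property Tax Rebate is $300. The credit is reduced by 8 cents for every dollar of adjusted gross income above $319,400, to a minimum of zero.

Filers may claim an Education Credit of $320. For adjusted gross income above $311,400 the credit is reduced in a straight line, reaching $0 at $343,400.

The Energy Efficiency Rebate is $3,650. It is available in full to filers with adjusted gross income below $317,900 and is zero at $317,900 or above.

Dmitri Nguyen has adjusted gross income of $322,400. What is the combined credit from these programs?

Property Tax Rebate: 8% of the $3,000 excess over $319,400 is $240; credit = $300 − $240 = $60.
Education Credit: $322,400 is $11,000 into a $32,000 phase-out range, leaving 21,000/32,000 of the credit: $320 × 21,000/32,000 = $210.
Energy Efficiency Rebate: $322,400 meets or exceeds the $317,900 cutoff, so the credit is $0.
Total: $60 + $210 + $0 = $270.

$270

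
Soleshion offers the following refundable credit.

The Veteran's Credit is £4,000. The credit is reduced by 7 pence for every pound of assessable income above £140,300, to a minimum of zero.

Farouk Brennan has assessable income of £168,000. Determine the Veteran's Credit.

£2,061

Veteran's Credit: 7% of the £27,700 excess over £140,300 is £1,939; credit = £4,000 − £1,939 = £2,061.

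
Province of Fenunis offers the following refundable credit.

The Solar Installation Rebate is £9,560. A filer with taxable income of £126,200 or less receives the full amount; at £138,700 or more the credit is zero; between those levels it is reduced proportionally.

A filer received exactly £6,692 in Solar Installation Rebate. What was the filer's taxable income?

£129,950

£6,692 is 6,692/9,560 of the full £9,560, so 2,868/9,560 of the £12,500 range has been used: income = £126,200 + £12,500 × 2,868/9,560 = £129,950.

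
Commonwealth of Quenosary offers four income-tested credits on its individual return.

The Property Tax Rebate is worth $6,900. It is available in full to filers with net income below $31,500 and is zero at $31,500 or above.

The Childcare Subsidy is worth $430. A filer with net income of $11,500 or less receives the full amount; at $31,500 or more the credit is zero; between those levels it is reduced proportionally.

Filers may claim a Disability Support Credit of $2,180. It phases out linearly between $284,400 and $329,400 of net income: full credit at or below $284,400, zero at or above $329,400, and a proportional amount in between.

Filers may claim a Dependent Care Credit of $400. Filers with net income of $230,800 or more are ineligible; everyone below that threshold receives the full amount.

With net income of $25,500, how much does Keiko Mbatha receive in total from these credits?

$9,609

Property Tax Rebate: $25,500 is below the $31,500 cutoff, so the full $6,900 applies.
Childcare Subsidy: $25,500 is $14,000 into a $20,000 phase-out range, leaving 6,000/20,000 of the credit: $430 × 6,000/20,000 = $129.
Disability Support Credit: $25,500 is at or below the $284,400 threshold, so the full $2,180 applies.
Dependent Care Credit: $25,500 is below the $230,800 cutoff, so the full $400 applies.
Total: $6,900 + $129 + $2,180 + $400 = $9,609.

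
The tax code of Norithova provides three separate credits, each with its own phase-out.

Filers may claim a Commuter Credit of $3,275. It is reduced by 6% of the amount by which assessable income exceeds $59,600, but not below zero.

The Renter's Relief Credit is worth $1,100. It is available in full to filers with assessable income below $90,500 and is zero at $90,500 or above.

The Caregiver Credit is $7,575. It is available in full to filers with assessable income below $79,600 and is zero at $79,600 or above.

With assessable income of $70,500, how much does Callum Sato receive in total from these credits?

Commuter Credit: 6% of the $10,900 excess over $59,600 is $654; credit = $3,275 − $654 = $2,621.
Renter's Relief Credit: $70,500 is below the $90,500 cutoff, so the full $1,100 applies.
Caregiver Credit: $70,500 is below the $79,600 cutoff, so the full $7,575 applies.
Total: $2,621 + $1,100 + $7,575 = $11,296.

$11,296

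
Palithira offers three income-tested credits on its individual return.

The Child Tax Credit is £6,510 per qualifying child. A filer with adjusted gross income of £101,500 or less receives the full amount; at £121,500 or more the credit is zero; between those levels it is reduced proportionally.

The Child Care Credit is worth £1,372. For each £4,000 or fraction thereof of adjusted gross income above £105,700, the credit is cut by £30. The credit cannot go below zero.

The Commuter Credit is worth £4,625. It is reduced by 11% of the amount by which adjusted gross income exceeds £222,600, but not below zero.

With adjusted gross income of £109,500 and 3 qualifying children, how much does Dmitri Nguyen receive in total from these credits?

Child Tax Credit: base = 3 × £6,510 = £19,530. £109,500 is £8,000 into a £20,000 phase-out range, leaving 12,000/20,000 of the credit: £19,530 × 12,000/20,000 = £11,718.
Child Care Credit: income exceeds £105,700 by £3,800, which is 1 full-or-partial £4,000 increment; reduction = 1 × £30 = £30, leaving £1,342.
Commuter Credit: £109,500 is at or below the £222,600 threshold, so the full £4,625 applies.
Total: £11,718 + £1,342 + £4,625 = £17,685.

£17,685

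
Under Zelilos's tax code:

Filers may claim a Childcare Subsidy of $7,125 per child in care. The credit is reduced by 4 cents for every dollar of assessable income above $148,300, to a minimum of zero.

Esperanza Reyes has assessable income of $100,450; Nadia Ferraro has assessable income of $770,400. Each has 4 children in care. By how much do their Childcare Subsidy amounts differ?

Esperanza ($100,450): Childcare Subsidy: base = 4 × $7,125 = $28,500. $100,450 is at or below the $148,300 threshold, so the full $28,500 applies.
Nadia ($770,400): Childcare Subsidy: base = 4 × $7,125 = $28,500. 4% of the $622,100 excess over $148,300 is $24,884; credit = $28,500 − $24,884 = $3,616.
Difference: |$28,500 − $3,616| = $24,884.

$24,884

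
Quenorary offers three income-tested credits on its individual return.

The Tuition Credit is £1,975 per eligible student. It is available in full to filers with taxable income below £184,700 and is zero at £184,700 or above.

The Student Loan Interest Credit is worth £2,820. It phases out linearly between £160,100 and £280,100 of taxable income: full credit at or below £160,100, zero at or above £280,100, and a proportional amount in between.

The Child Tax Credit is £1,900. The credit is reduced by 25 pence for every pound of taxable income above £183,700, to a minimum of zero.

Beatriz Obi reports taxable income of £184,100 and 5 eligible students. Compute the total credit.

£13,931

Tuition Credit: base = 5 × £1,975 = £9,875. £184,100 is below the £184,700 cutoff, so the full £9,875 applies.
Student Loan Interest Credit: £184,100 is £24,000 into a £120,000 phase-out range, leaving 96,000/120,000 of the credit: £2,820 × 96,000/120,000 = £2,256.
Child Tax Credit: 25% of the £400 excess over £183,700 is £100; credit = £1,900 − £100 = £1,800.
Total: £9,875 + £2,256 + £1,800 = £13,931.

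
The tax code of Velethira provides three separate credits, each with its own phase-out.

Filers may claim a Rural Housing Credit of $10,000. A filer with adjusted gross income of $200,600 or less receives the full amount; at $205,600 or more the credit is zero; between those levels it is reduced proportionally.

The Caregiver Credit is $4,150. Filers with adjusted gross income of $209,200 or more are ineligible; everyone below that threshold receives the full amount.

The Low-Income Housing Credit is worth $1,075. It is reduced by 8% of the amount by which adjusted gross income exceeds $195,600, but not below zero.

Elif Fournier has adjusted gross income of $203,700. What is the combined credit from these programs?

Rural Housing Credit: $203,700 is $3,100 into a $5,000 phase-out range, leaving 1,900/5,000 of the credit: $10,000 × 1,900/5,000 = $3,800.
Caregiver Credit: $203,700 is below the $209,200 cutoff, so the full $4,150 applies.
Low-Income Housing Credit: 8% of the $8,100 excess over $195,600 is $648; credit = $1,075 − $648 = $427.
Total: $3,800 + $4,150 + $427 = $8,377.

$8,377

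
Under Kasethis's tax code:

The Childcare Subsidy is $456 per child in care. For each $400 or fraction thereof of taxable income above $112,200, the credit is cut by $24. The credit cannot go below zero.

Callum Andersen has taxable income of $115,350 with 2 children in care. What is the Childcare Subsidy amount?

Childcare Subsidy: base = 2 × $456 = $912. income exceeds $112,200 by $3,150, which is 8 full-or-partial $400 increments; reduction = 8 × $24 = $192, leaving $720.

$720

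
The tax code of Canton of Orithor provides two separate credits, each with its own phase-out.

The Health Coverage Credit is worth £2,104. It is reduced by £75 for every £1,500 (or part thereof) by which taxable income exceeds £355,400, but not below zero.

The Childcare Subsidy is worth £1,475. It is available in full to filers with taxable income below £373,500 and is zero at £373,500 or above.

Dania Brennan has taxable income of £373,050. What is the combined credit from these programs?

£2,679

Health Coverage Credit: income exceeds £355,400 by £17,650, which is 12 full-or-partial £1,500 increments; reduction = 12 × £75 = £900, leaving £1,204.
Childcare Subsidy: £373,050 is below the £373,500 cutoff, so the full £1,475 applies.
Total: £1,204 + £1,475 = £2,679.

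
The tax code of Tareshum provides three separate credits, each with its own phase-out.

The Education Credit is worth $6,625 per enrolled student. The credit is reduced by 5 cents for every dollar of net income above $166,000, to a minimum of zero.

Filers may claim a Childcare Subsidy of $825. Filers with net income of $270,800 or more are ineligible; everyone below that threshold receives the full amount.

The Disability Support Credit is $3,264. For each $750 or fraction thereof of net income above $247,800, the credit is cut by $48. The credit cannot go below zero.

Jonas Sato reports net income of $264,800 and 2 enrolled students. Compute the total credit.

$11,295

Education Credit: base = 2 × $6,625 = $13,250. 5% of the $98,800 excess over $166,000 is $4,940; credit = $13,250 − $4,940 = $8,310.
Childcare Subsidy: $264,800 is below the $270,800 cutoff, so the full $825 applies.
Disability Support Credit: income exceeds $247,800 by $17,000, which is 23 full-or-partial $750 increments; reduction = 23 × $48 = $1,104, leaving $2,160.
Total: $8,310 + $825 + $2,160 = $11,295.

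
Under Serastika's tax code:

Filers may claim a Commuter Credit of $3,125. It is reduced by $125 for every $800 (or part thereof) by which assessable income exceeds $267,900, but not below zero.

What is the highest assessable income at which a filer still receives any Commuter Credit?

After 24 increments the reduction is 24 × $125 = $3,000, leaving $125; one more increment wipes it out. Increment 24 ends at excess 24 × $800 = $19,200, so the highest qualifying income is $267,900 + $19,200 = $287,100.

$287,100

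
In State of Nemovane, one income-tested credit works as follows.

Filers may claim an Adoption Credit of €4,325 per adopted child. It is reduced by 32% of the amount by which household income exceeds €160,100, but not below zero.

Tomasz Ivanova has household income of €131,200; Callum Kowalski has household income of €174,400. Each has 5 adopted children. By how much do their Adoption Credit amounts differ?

€4,576

Tomasz (€131,200): Adoption Credit: base = 5 × €4,325 = €21,625. €131,200 is at or below the €160,100 threshold, so the full €21,625 applies.
Callum (€174,400): Adoption Credit: base = 5 × €4,325 = €21,625. 32% of the €14,300 excess over €160,100 is €4,576; credit = €21,625 − €4,576 = €17,049.
Difference: |€21,625 − €17,049| = €4,576.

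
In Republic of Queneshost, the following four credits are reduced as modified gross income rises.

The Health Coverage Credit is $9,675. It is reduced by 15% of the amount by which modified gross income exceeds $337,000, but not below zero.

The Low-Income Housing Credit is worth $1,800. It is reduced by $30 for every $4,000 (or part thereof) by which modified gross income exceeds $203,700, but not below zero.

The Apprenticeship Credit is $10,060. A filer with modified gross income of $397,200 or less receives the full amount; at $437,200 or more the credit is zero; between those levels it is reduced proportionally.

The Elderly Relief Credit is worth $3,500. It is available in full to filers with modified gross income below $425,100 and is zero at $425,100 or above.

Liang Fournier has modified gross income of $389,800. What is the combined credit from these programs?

$15,705

Health Coverage Credit: 15% of the $52,800 excess over $337,000 is $7,920; credit = $9,675 − $7,920 = $1,755.
Low-Income Housing Credit: income exceeds $203,700 by $186,100, which is 47 full-or-partial $4,000 increments; reduction = 47 × $30 = $1,410, leaving $390.
Apprenticeship Credit: $389,800 is at or below the $397,200 threshold, so the full $10,060 applies.
Elderly Relief Credit: $389,800 is below the $425,100 cutoff, so the full $3,500 applies.
Total: $1,755 + $390 + $10,060 + $3,500 = $15,705.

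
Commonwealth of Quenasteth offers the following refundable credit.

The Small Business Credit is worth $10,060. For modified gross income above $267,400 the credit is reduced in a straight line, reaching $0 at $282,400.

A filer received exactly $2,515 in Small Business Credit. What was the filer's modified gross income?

$2,515 is 2,515/10,060 of the full $10,060, so 7,545/10,060 of the $15,000 range has been used: income = $267,400 + $15,000 × 7,545/10,060 = $278,650.

$278,650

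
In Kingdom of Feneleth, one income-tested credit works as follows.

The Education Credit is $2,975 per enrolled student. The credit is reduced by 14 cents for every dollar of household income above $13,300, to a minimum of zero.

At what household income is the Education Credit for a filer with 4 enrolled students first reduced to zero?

$98,300

Full credit = 4 × $2,975 = $11,900.
The credit falls by 14% of each dollar above $13,300, so it reaches zero when the excess is $11,900 / 14% = $85,000: income = $13,300 + $85,000 = $98,300.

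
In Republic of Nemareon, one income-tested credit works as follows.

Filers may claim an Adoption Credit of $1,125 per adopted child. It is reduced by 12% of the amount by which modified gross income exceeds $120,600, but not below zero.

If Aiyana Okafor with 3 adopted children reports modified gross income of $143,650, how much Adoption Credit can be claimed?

$609

Adoption Credit: base = 3 × $1,125 = $3,375. 12% of the $23,050 excess over $120,600 is $2,766; credit = $3,375 − $2,766 = $609.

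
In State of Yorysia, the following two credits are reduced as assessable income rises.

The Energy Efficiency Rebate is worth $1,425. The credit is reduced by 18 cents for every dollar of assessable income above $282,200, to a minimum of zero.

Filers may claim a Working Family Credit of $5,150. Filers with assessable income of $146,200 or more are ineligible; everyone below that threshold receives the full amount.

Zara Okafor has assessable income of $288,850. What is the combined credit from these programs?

Energy Efficiency Rebate: 18% of the $6,650 excess over $282,200 is $1,197; credit = $1,425 − $1,197 = $228.
Working Family Credit: $288,850 meets or exceeds the $146,200 cutoff, so the credit is $0.
Total: $228 + $0 = $228.

$228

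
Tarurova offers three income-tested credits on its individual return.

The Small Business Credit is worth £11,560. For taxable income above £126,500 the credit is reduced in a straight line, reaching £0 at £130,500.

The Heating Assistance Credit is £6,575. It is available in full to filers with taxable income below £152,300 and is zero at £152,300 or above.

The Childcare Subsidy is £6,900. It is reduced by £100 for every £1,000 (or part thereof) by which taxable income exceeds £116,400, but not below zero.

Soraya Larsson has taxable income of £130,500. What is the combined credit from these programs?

Small Business Credit: £130,500 is at or above £130,500, so the credit is £0.
Heating Assistance Credit: £130,500 is below the £152,300 cutoff, so the full £6,575 applies.
Childcare Subsidy: income exceeds £116,400 by £14,100, which is 15 full-or-partial £1,000 increments; reduction = 15 × £100 = £1,500, leaving £5,400.
Total: £0 + £6,575 + £5,400 = £11,975.

£11,975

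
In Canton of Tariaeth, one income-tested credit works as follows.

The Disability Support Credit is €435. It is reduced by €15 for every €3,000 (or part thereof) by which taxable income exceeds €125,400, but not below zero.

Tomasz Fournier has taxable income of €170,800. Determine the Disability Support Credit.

Disability Support Credit: income exceeds €125,400 by €45,400, which is 16 full-or-partial €3,000 increments; reduction = 16 × €15 = €240, leaving €195.

€195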